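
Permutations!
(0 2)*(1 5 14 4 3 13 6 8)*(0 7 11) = [2, 5, 7, 13, 3, 14, 8, 11, 1, 9, 10, 0, 12, 6, 4] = (0 2 7 11)(1 5 14 4 3 13 6 8)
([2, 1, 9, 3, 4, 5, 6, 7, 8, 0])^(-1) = (0 9 2)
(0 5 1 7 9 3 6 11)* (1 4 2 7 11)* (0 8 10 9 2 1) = [5, 11, 7, 6, 1, 4, 0, 2, 10, 3, 9, 8] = (0 5 4 1 11 8 10 9 3 6)(2 7)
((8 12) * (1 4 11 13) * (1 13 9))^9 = (13)(1 4 11 9)(8 12)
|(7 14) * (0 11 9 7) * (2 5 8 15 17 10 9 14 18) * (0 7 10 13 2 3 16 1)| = 24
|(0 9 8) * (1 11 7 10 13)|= |(0 9 8)(1 11 7 10 13)|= 15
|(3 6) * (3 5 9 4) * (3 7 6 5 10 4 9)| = |(3 5)(4 7 6 10)| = 4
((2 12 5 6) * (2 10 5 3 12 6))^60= (12)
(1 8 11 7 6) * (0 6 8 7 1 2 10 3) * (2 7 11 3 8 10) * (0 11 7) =(0 6)(1 7 10 8 3 11) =[6, 7, 2, 11, 4, 5, 0, 10, 3, 9, 8, 1]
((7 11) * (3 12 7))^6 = (3 7)(11 12)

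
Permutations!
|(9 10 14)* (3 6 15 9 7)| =|(3 6 15 9 10 14 7)| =7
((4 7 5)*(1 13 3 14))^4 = ((1 13 3 14)(4 7 5))^4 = (14)(4 7 5)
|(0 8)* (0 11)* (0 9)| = 4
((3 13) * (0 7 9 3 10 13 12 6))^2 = (13)(0 9 12)(3 6 7)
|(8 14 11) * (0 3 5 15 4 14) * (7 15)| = |(0 3 5 7 15 4 14 11 8)| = 9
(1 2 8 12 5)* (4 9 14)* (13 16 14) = [0, 2, 8, 3, 9, 1, 6, 7, 12, 13, 10, 11, 5, 16, 4, 15, 14] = (1 2 8 12 5)(4 9 13 16 14)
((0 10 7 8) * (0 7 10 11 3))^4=(0 11 3)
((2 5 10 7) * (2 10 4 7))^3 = ((2 5 4 7 10))^3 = (2 7 5 10 4)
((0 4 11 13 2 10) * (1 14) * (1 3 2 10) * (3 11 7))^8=((0 4 7 3 2 1 14 11 13 10))^8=(0 13 14 2 7)(1 3 4 10 11)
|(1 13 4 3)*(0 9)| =|(0 9)(1 13 4 3)| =4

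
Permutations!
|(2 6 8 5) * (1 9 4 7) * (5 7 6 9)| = 8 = |(1 5 2 9 4 6 8 7)|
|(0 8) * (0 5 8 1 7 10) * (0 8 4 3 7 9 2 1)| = 6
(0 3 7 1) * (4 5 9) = (0 3 7 1)(4 5 9) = [3, 0, 2, 7, 5, 9, 6, 1, 8, 4]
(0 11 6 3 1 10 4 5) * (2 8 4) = (0 11 6 3 1 10 2 8 4 5) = [11, 10, 8, 1, 5, 0, 3, 7, 4, 9, 2, 6]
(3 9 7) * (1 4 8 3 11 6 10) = [0, 4, 2, 9, 8, 5, 10, 11, 3, 7, 1, 6] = (1 4 8 3 9 7 11 6 10)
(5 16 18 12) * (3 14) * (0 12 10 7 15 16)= (0 12 5)(3 14)(7 15 16 18 10)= [12, 1, 2, 14, 4, 0, 6, 15, 8, 9, 7, 11, 5, 13, 3, 16, 18, 17, 10]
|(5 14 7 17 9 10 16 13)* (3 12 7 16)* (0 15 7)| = 8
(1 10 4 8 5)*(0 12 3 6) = (0 12 3 6)(1 10 4 8 5) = [12, 10, 2, 6, 8, 1, 0, 7, 5, 9, 4, 11, 3]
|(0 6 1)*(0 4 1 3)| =6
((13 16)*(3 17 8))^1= (3 17 8)(13 16)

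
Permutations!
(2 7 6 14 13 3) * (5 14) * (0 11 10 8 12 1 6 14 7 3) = (0 11 10 8 12 1 6 5 7 14 13)(2 3) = [11, 6, 3, 2, 4, 7, 5, 14, 12, 9, 8, 10, 1, 0, 13]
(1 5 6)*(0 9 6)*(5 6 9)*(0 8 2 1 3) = [5, 6, 1, 0, 4, 8, 3, 7, 2, 9] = (9)(0 5 8 2 1 6 3)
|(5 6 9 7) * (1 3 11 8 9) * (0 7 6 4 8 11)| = 9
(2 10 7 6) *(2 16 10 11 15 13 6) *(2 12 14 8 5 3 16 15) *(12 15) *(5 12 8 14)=[0, 1, 11, 16, 4, 3, 8, 15, 12, 9, 7, 2, 5, 6, 14, 13, 10]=(2 11)(3 16 10 7 15 13 6 8 12 5)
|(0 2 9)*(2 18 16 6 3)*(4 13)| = 14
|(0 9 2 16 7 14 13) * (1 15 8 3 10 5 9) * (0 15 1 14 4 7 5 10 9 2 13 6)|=30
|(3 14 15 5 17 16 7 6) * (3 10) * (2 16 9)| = |(2 16 7 6 10 3 14 15 5 17 9)| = 11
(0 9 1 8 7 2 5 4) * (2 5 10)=(0 9 1 8 7 5 4)(2 10)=[9, 8, 10, 3, 0, 4, 6, 5, 7, 1, 2]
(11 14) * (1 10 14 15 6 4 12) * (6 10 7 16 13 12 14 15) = (1 7 16 13 12)(4 14 11 6)(10 15) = [0, 7, 2, 3, 14, 5, 4, 16, 8, 9, 15, 6, 1, 12, 11, 10, 13]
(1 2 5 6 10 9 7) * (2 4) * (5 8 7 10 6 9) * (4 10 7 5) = (1 10 4 2 8 5 9 7) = [0, 10, 8, 3, 2, 9, 6, 1, 5, 7, 4]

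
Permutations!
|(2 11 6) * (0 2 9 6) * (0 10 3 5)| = 6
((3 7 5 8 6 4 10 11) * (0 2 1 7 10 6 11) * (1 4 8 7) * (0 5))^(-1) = (0 7 5 10 3 11 8 6 4 2)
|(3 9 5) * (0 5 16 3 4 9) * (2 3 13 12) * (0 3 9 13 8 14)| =|(0 5 4 13 12 2 9 16 8 14)| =10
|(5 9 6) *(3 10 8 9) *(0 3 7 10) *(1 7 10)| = |(0 3)(1 7)(5 10 8 9 6)| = 10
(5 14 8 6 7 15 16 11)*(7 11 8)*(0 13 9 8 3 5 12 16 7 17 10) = (0 13 9 8 6 11 12 16 3 5 14 17 10)(7 15) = [13, 1, 2, 5, 4, 14, 11, 15, 6, 8, 0, 12, 16, 9, 17, 7, 3, 10]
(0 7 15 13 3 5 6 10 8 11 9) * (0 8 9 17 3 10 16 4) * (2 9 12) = [7, 1, 9, 5, 0, 6, 16, 15, 11, 8, 12, 17, 2, 10, 14, 13, 4, 3] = (0 7 15 13 10 12 2 9 8 11 17 3 5 6 16 4)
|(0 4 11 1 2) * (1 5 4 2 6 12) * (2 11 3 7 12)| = |(0 11 5 4 3 7 12 1 6 2)| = 10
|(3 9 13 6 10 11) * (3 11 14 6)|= 3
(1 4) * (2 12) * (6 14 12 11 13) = (1 4)(2 11 13 6 14 12) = [0, 4, 11, 3, 1, 5, 14, 7, 8, 9, 10, 13, 2, 6, 12]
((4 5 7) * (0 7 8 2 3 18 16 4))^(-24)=((0 7)(2 3 18 16 4 5 8))^(-24)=(2 4 3 5 18 8 16)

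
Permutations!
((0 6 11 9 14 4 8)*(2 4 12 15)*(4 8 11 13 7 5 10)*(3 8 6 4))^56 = ((0 4 11 9 14 12 15 2 6 13 7 5 10 3 8))^56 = (0 5 2 9 8 7 15 11 3 13 12 4 10 6 14)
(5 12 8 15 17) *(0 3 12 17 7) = (0 3 12 8 15 7)(5 17) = [3, 1, 2, 12, 4, 17, 6, 0, 15, 9, 10, 11, 8, 13, 14, 7, 16, 5]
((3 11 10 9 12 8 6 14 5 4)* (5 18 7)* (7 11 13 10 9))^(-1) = (3 4 5 7 10 13)(6 8 12 9 11 18 14)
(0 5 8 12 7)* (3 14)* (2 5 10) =[10, 1, 5, 14, 4, 8, 6, 0, 12, 9, 2, 11, 7, 13, 3] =(0 10 2 5 8 12 7)(3 14)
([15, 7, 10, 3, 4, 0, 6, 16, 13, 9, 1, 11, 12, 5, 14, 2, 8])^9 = (0 5 13 8 16 7 1 10 2 15)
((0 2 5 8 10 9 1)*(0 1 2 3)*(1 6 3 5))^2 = (0 8 9 1 3 5 10 2 6)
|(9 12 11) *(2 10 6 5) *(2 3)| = 15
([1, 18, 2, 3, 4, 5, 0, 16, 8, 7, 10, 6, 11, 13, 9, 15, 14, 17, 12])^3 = [12, 11, 2, 3, 4, 5, 18, 9, 8, 14, 10, 1, 0, 13, 16, 15, 7, 17, 6]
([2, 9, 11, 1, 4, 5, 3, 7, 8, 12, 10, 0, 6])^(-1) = (0 11 2)(1 3 6 12 9)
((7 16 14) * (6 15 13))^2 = ((6 15 13)(7 16 14))^2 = (6 13 15)(7 14 16)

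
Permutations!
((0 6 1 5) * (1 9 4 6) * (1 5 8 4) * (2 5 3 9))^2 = ((0 3 9 1 8 4 6 2 5))^2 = (0 9 8 6 5 3 1 4 2)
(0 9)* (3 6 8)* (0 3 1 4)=(0 9 3 6 8 1 4)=[9, 4, 2, 6, 0, 5, 8, 7, 1, 3]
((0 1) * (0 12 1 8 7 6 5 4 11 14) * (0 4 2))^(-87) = ((0 8 7 6 5 2)(1 12)(4 11 14))^(-87) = (14)(0 6)(1 12)(2 7)(5 8)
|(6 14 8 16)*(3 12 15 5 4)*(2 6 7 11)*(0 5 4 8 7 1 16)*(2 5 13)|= |(0 13 2 6 14 7 11 5 8)(1 16)(3 12 15 4)|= 36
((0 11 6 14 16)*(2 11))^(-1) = ((0 2 11 6 14 16))^(-1) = (0 16 14 6 11 2)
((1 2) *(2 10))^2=((1 10 2))^2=(1 2 10)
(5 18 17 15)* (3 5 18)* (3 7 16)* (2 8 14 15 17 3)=(2 8 14 15 18 3 5 7 16)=[0, 1, 8, 5, 4, 7, 6, 16, 14, 9, 10, 11, 12, 13, 15, 18, 2, 17, 3]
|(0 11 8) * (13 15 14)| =3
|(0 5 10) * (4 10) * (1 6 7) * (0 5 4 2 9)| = |(0 4 10 5 2 9)(1 6 7)| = 6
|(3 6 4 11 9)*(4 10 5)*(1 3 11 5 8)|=10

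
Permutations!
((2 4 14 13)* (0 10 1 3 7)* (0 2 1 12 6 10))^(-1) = (1 13 14 4 2 7 3)(6 12 10)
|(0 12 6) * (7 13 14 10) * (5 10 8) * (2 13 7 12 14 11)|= 21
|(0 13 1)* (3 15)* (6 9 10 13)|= 6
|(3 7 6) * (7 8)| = |(3 8 7 6)| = 4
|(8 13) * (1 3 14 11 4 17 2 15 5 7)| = |(1 3 14 11 4 17 2 15 5 7)(8 13)| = 10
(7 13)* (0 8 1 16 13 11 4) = (0 8 1 16 13 7 11 4) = [8, 16, 2, 3, 0, 5, 6, 11, 1, 9, 10, 4, 12, 7, 14, 15, 13]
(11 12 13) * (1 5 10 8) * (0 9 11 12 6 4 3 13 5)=(0 9 11 6 4 3 13 12 5 10 8 1)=[9, 0, 2, 13, 3, 10, 4, 7, 1, 11, 8, 6, 5, 12]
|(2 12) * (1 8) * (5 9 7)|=6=|(1 8)(2 12)(5 9 7)|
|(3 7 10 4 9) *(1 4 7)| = |(1 4 9 3)(7 10)| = 4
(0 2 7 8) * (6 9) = (0 2 7 8)(6 9) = [2, 1, 7, 3, 4, 5, 9, 8, 0, 6]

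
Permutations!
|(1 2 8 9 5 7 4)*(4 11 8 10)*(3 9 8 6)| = 12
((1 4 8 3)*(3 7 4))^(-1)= ((1 3)(4 8 7))^(-1)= (1 3)(4 7 8)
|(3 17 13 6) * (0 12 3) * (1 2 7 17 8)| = 10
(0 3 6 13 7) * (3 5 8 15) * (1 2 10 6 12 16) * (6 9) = [5, 2, 10, 12, 4, 8, 13, 0, 15, 6, 9, 11, 16, 7, 14, 3, 1] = (0 5 8 15 3 12 16 1 2 10 9 6 13 7)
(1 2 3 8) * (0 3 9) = (0 3 8 1 2 9) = [3, 2, 9, 8, 4, 5, 6, 7, 1, 0]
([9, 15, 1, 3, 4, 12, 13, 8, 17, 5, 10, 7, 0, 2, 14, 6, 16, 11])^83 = (0 12 5 9)(1 13 15 2 6)(7 11 17 8)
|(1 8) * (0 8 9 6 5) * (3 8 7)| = |(0 7 3 8 1 9 6 5)| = 8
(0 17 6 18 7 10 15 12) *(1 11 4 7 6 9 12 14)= [17, 11, 2, 3, 7, 5, 18, 10, 8, 12, 15, 4, 0, 13, 1, 14, 16, 9, 6]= (0 17 9 12)(1 11 4 7 10 15 14)(6 18)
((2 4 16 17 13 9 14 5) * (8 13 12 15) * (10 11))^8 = ((2 4 16 17 12 15 8 13 9 14 5)(10 11))^8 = (2 9 15 16 5 13 12 4 14 8 17)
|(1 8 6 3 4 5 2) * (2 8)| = 10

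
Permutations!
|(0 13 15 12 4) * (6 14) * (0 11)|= |(0 13 15 12 4 11)(6 14)|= 6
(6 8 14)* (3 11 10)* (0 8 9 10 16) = (0 8 14 6 9 10 3 11 16) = [8, 1, 2, 11, 4, 5, 9, 7, 14, 10, 3, 16, 12, 13, 6, 15, 0]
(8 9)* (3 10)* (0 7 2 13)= [7, 1, 13, 10, 4, 5, 6, 2, 9, 8, 3, 11, 12, 0]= (0 7 2 13)(3 10)(8 9)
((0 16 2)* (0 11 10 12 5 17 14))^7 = ((0 16 2 11 10 12 5 17 14))^7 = (0 17 12 11 16 14 5 10 2)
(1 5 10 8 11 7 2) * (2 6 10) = (1 5 2)(6 10 8 11 7) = [0, 5, 1, 3, 4, 2, 10, 6, 11, 9, 8, 7]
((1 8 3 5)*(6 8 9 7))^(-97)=(1 9 7 6 8 3 5)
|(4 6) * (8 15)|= 2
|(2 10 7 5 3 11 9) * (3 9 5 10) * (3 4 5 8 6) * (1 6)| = |(1 6 3 11 8)(2 4 5 9)(7 10)| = 20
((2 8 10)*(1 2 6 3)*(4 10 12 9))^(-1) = (1 3 6 10 4 9 12 8 2)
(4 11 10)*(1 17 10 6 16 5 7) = (1 17 10 4 11 6 16 5 7) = [0, 17, 2, 3, 11, 7, 16, 1, 8, 9, 4, 6, 12, 13, 14, 15, 5, 10]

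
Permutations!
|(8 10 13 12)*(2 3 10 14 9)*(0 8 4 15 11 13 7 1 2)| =|(0 8 14 9)(1 2 3 10 7)(4 15 11 13 12)| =20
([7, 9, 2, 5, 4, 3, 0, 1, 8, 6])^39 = [6, 7, 2, 5, 4, 3, 9, 0, 8, 1]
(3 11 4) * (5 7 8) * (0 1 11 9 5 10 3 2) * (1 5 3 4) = (0 5 7 8 10 4 2)(1 11)(3 9) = [5, 11, 0, 9, 2, 7, 6, 8, 10, 3, 4, 1]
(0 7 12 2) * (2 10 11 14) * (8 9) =(0 7 12 10 11 14 2)(8 9) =[7, 1, 0, 3, 4, 5, 6, 12, 9, 8, 11, 14, 10, 13, 2]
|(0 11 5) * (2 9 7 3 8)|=15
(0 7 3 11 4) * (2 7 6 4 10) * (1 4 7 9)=(0 6 7 3 11 10 2 9 1 4)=[6, 4, 9, 11, 0, 5, 7, 3, 8, 1, 2, 10]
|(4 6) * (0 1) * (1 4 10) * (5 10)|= |(0 4 6 5 10 1)|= 6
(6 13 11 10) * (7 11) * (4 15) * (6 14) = (4 15)(6 13 7 11 10 14) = [0, 1, 2, 3, 15, 5, 13, 11, 8, 9, 14, 10, 12, 7, 6, 4]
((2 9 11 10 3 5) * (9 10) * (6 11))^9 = ((2 10 3 5)(6 11 9))^9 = (11)(2 10 3 5)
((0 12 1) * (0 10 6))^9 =((0 12 1 10 6))^9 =(0 6 10 1 12)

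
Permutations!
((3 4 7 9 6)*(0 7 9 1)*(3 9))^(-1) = ((0 7 1)(3 4)(6 9))^(-1) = (0 1 7)(3 4)(6 9)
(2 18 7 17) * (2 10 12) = (2 18 7 17 10 12) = [0, 1, 18, 3, 4, 5, 6, 17, 8, 9, 12, 11, 2, 13, 14, 15, 16, 10, 7]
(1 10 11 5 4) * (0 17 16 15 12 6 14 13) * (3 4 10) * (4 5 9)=(0 17 16 15 12 6 14 13)(1 3 5 10 11 9 4)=[17, 3, 2, 5, 1, 10, 14, 7, 8, 4, 11, 9, 6, 0, 13, 12, 15, 16]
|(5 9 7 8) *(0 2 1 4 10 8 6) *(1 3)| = 11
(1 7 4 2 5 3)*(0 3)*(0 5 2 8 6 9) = (0 3 1 7 4 8 6 9) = [3, 7, 2, 1, 8, 5, 9, 4, 6, 0]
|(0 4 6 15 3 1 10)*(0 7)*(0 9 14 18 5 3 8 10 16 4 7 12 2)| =16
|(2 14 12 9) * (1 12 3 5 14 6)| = |(1 12 9 2 6)(3 5 14)| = 15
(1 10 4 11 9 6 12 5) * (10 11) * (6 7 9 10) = (1 11 10 4 6 12 5)(7 9) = [0, 11, 2, 3, 6, 1, 12, 9, 8, 7, 4, 10, 5]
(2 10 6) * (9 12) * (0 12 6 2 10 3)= (0 12 9 6 10 2 3)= [12, 1, 3, 0, 4, 5, 10, 7, 8, 6, 2, 11, 9]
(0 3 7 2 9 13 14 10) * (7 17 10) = (0 3 17 10)(2 9 13 14 7) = [3, 1, 9, 17, 4, 5, 6, 2, 8, 13, 0, 11, 12, 14, 7, 15, 16, 10]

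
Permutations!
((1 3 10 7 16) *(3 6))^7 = (1 6 3 10 7 16) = ((1 6 3 10 7 16))^7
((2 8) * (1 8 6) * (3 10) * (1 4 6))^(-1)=((1 8 2)(3 10)(4 6))^(-1)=(1 2 8)(3 10)(4 6)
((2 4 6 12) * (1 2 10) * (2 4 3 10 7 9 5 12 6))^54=((1 4 2 3 10)(5 12 7 9))^54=(1 10 3 2 4)(5 7)(9 12)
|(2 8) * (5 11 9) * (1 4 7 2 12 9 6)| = 10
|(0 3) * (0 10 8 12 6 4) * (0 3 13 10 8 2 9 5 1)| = 35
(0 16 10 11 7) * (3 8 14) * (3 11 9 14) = (0 16 10 9 14 11 7)(3 8) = [16, 1, 2, 8, 4, 5, 6, 0, 3, 14, 9, 7, 12, 13, 11, 15, 10]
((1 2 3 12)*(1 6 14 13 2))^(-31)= ((2 3 12 6 14 13))^(-31)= (2 13 14 6 12 3)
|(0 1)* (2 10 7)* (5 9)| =|(0 1)(2 10 7)(5 9)| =6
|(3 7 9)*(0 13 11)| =3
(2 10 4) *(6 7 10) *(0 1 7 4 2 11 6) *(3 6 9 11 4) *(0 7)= (0 1)(2 7 10)(3 6)(9 11)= [1, 0, 7, 6, 4, 5, 3, 10, 8, 11, 2, 9]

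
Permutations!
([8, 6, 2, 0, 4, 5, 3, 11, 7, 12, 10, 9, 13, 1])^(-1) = (0 3 6 1 13 12 9 11 7 8)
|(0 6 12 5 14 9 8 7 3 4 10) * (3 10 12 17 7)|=35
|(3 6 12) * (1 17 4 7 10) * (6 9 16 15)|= |(1 17 4 7 10)(3 9 16 15 6 12)|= 30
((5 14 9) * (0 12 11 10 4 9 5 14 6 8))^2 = ((0 12 11 10 4 9 14 5 6 8))^2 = (0 11 4 14 6)(5 8 12 10 9)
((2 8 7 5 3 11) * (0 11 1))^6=((0 11 2 8 7 5 3 1))^6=(0 3 7 2)(1 5 8 11)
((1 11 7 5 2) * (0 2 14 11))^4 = (14)(0 2 1)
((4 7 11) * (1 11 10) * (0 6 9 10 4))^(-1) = ((0 6 9 10 1 11)(4 7))^(-1) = (0 11 1 10 9 6)(4 7)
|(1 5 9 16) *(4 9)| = 5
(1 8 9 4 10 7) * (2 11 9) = (1 8 2 11 9 4 10 7) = [0, 8, 11, 3, 10, 5, 6, 1, 2, 4, 7, 9]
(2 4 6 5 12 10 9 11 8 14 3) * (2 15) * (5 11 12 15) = (2 4 6 11 8 14 3 5 15)(9 12 10) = [0, 1, 4, 5, 6, 15, 11, 7, 14, 12, 9, 8, 10, 13, 3, 2]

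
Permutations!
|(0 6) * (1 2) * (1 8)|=|(0 6)(1 2 8)|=6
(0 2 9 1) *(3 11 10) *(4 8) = (0 2 9 1)(3 11 10)(4 8) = [2, 0, 9, 11, 8, 5, 6, 7, 4, 1, 3, 10]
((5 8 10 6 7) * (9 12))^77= (5 10 7 8 6)(9 12)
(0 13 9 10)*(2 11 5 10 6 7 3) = (0 13 9 6 7 3 2 11 5 10) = [13, 1, 11, 2, 4, 10, 7, 3, 8, 6, 0, 5, 12, 9]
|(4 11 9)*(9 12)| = |(4 11 12 9)| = 4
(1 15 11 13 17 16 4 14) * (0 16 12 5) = (0 16 4 14 1 15 11 13 17 12 5) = [16, 15, 2, 3, 14, 0, 6, 7, 8, 9, 10, 13, 5, 17, 1, 11, 4, 12]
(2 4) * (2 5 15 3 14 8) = [0, 1, 4, 14, 5, 15, 6, 7, 2, 9, 10, 11, 12, 13, 8, 3] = (2 4 5 15 3 14 8)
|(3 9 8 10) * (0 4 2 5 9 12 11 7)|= 11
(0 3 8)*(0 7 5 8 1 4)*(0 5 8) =(0 3 1 4 5)(7 8) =[3, 4, 2, 1, 5, 0, 6, 8, 7]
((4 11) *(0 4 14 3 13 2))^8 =(0 4 11 14 3 13 2)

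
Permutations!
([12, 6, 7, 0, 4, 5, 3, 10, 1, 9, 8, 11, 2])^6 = (0 1 7)(2 3 8)(6 10 12)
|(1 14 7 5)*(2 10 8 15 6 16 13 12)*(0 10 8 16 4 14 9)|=15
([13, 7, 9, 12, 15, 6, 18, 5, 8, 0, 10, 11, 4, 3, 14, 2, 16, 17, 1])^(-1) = (0 9 2 15 4 12 3 13)(1 18 6 5 7)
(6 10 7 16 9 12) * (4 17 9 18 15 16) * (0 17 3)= (0 17 9 12 6 10 7 4 3)(15 16 18)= [17, 1, 2, 0, 3, 5, 10, 4, 8, 12, 7, 11, 6, 13, 14, 16, 18, 9, 15]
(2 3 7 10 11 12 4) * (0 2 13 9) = (0 2 3 7 10 11 12 4 13 9) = [2, 1, 3, 7, 13, 5, 6, 10, 8, 0, 11, 12, 4, 9]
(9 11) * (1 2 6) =[0, 2, 6, 3, 4, 5, 1, 7, 8, 11, 10, 9] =(1 2 6)(9 11)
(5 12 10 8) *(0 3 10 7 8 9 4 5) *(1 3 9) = (0 9 4 5 12 7 8)(1 3 10) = [9, 3, 2, 10, 5, 12, 6, 8, 0, 4, 1, 11, 7]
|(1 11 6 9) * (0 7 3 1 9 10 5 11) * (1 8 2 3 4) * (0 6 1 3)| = 30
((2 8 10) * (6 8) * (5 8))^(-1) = (2 10 8 5 6)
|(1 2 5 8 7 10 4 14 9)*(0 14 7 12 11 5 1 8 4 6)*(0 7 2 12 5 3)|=|(0 14 9 8 5 4 2 1 12 11 3)(6 7 10)|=33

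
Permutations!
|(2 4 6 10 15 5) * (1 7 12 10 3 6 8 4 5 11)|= |(1 7 12 10 15 11)(2 5)(3 6)(4 8)|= 6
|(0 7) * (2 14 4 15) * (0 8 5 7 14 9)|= |(0 14 4 15 2 9)(5 7 8)|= 6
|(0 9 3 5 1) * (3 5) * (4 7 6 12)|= |(0 9 5 1)(4 7 6 12)|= 4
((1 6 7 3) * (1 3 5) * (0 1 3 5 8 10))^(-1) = ((0 1 6 7 8 10)(3 5))^(-1) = (0 10 8 7 6 1)(3 5)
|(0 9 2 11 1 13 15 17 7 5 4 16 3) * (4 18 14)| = 15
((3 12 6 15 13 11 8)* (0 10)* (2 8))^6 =(2 13 6 3)(8 11 15 12)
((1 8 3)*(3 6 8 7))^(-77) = (1 7 3)(6 8)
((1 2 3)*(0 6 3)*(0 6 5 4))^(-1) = ((0 5 4)(1 2 6 3))^(-1) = (0 4 5)(1 3 6 2)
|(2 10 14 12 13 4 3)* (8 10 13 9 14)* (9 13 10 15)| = 10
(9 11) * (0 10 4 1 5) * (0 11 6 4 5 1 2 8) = [10, 1, 8, 3, 2, 11, 4, 7, 0, 6, 5, 9] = (0 10 5 11 9 6 4 2 8)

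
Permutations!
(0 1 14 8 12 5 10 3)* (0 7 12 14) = (0 1)(3 7 12 5 10)(8 14) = [1, 0, 2, 7, 4, 10, 6, 12, 14, 9, 3, 11, 5, 13, 8]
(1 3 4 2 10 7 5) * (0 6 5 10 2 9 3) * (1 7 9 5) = (0 6 1)(3 4 5 7 10 9) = [6, 0, 2, 4, 5, 7, 1, 10, 8, 3, 9]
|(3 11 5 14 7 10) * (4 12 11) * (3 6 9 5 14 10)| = |(3 4 12 11 14 7)(5 10 6 9)| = 12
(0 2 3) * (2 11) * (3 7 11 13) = (0 13 3)(2 7 11) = [13, 1, 7, 0, 4, 5, 6, 11, 8, 9, 10, 2, 12, 3]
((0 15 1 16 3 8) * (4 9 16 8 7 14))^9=((0 15 1 8)(3 7 14 4 9 16))^9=(0 15 1 8)(3 4)(7 9)(14 16)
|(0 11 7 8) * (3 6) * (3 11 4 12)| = |(0 4 12 3 6 11 7 8)| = 8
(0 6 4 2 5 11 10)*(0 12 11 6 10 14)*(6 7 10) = (0 6 4 2 5 7 10 12 11 14) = [6, 1, 5, 3, 2, 7, 4, 10, 8, 9, 12, 14, 11, 13, 0]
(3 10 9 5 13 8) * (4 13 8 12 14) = (3 10 9 5 8)(4 13 12 14) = [0, 1, 2, 10, 13, 8, 6, 7, 3, 5, 9, 11, 14, 12, 4]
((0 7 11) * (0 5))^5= ((0 7 11 5))^5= (0 7 11 5)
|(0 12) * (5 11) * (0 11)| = 4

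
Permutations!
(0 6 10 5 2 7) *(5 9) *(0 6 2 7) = [2, 1, 0, 3, 4, 7, 10, 6, 8, 5, 9] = (0 2)(5 7 6 10 9)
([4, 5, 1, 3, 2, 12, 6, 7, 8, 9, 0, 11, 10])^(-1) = [10, 2, 4, 3, 0, 1, 6, 7, 8, 9, 12, 11, 5]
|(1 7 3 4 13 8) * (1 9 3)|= 10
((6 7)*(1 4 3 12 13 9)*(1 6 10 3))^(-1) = (1 4)(3 10 7 6 9 13 12)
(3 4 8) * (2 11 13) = [0, 1, 11, 4, 8, 5, 6, 7, 3, 9, 10, 13, 12, 2] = (2 11 13)(3 4 8)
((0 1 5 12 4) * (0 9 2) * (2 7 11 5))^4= ((0 1 2)(4 9 7 11 5 12))^4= (0 1 2)(4 5 7)(9 12 11)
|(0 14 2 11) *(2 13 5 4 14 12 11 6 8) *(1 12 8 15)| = |(0 8 2 6 15 1 12 11)(4 14 13 5)| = 8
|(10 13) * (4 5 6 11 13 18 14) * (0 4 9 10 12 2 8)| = |(0 4 5 6 11 13 12 2 8)(9 10 18 14)| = 36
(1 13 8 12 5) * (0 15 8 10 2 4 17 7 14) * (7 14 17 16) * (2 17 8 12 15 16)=(0 16 7 8 15 12 5 1 13 10 17 14)(2 4)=[16, 13, 4, 3, 2, 1, 6, 8, 15, 9, 17, 11, 5, 10, 0, 12, 7, 14]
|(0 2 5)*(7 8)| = |(0 2 5)(7 8)| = 6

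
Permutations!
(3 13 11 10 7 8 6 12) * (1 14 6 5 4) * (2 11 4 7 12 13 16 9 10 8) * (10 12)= (1 14 6 13 4)(2 11 8 5 7)(3 16 9 12)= [0, 14, 11, 16, 1, 7, 13, 2, 5, 12, 10, 8, 3, 4, 6, 15, 9]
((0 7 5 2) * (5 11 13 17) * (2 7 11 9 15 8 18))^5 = (0 7 2 5 18 17 8 13 15 11 9)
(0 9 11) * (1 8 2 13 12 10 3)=[9, 8, 13, 1, 4, 5, 6, 7, 2, 11, 3, 0, 10, 12]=(0 9 11)(1 8 2 13 12 10 3)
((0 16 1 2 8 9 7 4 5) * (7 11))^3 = ((0 16 1 2 8 9 11 7 4 5))^3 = (0 2 11 5 1 9 4 16 8 7)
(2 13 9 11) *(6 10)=(2 13 9 11)(6 10)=[0, 1, 13, 3, 4, 5, 10, 7, 8, 11, 6, 2, 12, 9]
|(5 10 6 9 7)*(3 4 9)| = 7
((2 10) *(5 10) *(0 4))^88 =((0 4)(2 5 10))^88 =(2 5 10)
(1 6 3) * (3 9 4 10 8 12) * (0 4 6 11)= (0 4 10 8 12 3 1 11)(6 9)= [4, 11, 2, 1, 10, 5, 9, 7, 12, 6, 8, 0, 3]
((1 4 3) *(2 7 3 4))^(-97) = ((1 2 7 3))^(-97) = (1 3 7 2)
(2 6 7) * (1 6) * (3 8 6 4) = (1 4 3 8 6 7 2) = [0, 4, 1, 8, 3, 5, 7, 2, 6]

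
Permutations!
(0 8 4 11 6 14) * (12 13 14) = (0 8 4 11 6 12 13 14) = [8, 1, 2, 3, 11, 5, 12, 7, 4, 9, 10, 6, 13, 14, 0]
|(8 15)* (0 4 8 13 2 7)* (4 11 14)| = 9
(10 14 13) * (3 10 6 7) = (3 10 14 13 6 7) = [0, 1, 2, 10, 4, 5, 7, 3, 8, 9, 14, 11, 12, 6, 13]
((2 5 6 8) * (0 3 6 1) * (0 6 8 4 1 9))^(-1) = (0 9 5 2 8 3)(1 4 6)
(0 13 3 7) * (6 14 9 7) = (0 13 3 6 14 9 7) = [13, 1, 2, 6, 4, 5, 14, 0, 8, 7, 10, 11, 12, 3, 9]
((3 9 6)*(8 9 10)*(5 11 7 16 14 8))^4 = ((3 10 5 11 7 16 14 8 9 6))^4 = (3 7 9 5 14)(6 11 8 10 16)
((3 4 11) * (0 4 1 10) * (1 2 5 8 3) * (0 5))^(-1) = (0 2 3 8 5 10 1 11 4)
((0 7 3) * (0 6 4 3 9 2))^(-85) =((0 7 9 2)(3 6 4))^(-85) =(0 2 9 7)(3 4 6)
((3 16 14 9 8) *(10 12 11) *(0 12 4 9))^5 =(0 9)(3 11)(4 14)(8 12)(10 16) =((0 12 11 10 4 9 8 3 16 14))^5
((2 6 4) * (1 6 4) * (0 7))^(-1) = (0 7)(1 6)(2 4)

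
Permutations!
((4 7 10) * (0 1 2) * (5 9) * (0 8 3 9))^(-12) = ((0 1 2 8 3 9 5)(4 7 10))^(-12) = (10)(0 2 3 5 1 8 9)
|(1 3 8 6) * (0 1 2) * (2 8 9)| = 10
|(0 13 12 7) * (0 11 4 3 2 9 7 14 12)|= |(0 13)(2 9 7 11 4 3)(12 14)|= 6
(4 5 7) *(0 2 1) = (0 2 1)(4 5 7) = [2, 0, 1, 3, 5, 7, 6, 4]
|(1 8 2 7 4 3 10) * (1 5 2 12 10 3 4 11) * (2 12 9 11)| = 12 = |(1 8 9 11)(2 7)(5 12 10)|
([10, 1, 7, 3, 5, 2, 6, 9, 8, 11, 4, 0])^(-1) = (0 11 9 7 2 5 4 10)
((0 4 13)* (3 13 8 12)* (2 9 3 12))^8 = (0 4 8 2 9 3 13)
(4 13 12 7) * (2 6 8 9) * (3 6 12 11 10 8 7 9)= (2 12 9)(3 6 7 4 13 11 10 8)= [0, 1, 12, 6, 13, 5, 7, 4, 3, 2, 8, 10, 9, 11]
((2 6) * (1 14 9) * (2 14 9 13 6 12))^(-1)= (1 9)(2 12)(6 13 14)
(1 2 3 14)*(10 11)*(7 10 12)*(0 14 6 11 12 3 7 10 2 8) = (0 14 1 8)(2 7)(3 6 11)(10 12) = [14, 8, 7, 6, 4, 5, 11, 2, 0, 9, 12, 3, 10, 13, 1]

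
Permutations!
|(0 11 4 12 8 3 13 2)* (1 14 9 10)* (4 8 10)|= 6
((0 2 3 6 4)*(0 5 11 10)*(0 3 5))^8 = (11)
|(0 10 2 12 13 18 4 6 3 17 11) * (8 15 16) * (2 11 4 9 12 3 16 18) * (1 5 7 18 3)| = |(0 10 11)(1 5 7 18 9 12 13 2)(3 17 4 6 16 8 15)| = 168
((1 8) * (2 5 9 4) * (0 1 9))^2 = (0 8 4 5 1 9 2)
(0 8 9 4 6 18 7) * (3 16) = (0 8 9 4 6 18 7)(3 16) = [8, 1, 2, 16, 6, 5, 18, 0, 9, 4, 10, 11, 12, 13, 14, 15, 3, 17, 7]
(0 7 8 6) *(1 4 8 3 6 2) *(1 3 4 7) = [1, 7, 3, 6, 8, 5, 0, 4, 2] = (0 1 7 4 8 2 3 6)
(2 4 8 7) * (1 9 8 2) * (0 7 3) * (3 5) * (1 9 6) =[7, 6, 4, 0, 2, 3, 1, 9, 5, 8] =(0 7 9 8 5 3)(1 6)(2 4)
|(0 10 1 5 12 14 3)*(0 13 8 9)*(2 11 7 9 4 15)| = 15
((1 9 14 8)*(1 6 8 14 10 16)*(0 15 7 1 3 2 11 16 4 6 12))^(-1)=((0 15 7 1 9 10 4 6 8 12)(2 11 16 3))^(-1)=(0 12 8 6 4 10 9 1 7 15)(2 3 16 11)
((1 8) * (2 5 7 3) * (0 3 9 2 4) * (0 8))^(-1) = ((0 3 4 8 1)(2 5 7 9))^(-1) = (0 1 8 4 3)(2 9 7 5)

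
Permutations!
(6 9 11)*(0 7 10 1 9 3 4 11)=[7, 9, 2, 4, 11, 5, 3, 10, 8, 0, 1, 6]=(0 7 10 1 9)(3 4 11 6)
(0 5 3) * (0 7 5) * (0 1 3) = (0 1 3 7 5) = [1, 3, 2, 7, 4, 0, 6, 5]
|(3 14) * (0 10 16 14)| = |(0 10 16 14 3)| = 5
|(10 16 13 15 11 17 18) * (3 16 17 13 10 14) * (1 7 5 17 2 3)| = 12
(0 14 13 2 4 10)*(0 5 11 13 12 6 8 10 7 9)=(0 14 12 6 8 10 5 11 13 2 4 7 9)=[14, 1, 4, 3, 7, 11, 8, 9, 10, 0, 5, 13, 6, 2, 12]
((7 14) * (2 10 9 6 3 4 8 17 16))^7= ((2 10 9 6 3 4 8 17 16)(7 14))^7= (2 17 4 6 10 16 8 3 9)(7 14)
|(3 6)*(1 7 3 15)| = 5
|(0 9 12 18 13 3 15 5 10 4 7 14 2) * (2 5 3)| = 30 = |(0 9 12 18 13 2)(3 15)(4 7 14 5 10)|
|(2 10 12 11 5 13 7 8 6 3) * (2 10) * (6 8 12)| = |(3 10 6)(5 13 7 12 11)| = 15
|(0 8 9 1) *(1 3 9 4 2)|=10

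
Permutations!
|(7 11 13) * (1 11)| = 4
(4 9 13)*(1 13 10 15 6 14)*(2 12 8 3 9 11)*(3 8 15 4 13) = [0, 3, 12, 9, 11, 5, 14, 7, 8, 10, 4, 2, 15, 13, 1, 6] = (1 3 9 10 4 11 2 12 15 6 14)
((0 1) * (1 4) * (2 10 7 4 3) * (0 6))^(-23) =((0 3 2 10 7 4 1 6))^(-23) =(0 3 2 10 7 4 1 6)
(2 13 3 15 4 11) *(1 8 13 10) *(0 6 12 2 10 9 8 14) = (0 6 12 2 9 8 13 3 15 4 11 10 1 14) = [6, 14, 9, 15, 11, 5, 12, 7, 13, 8, 1, 10, 2, 3, 0, 4]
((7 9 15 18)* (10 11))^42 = (7 15)(9 18)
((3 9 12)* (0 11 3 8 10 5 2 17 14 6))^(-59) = ((0 11 3 9 12 8 10 5 2 17 14 6))^(-59) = (0 11 3 9 12 8 10 5 2 17 14 6)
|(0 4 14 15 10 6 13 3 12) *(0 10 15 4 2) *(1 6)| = 6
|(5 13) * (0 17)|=|(0 17)(5 13)|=2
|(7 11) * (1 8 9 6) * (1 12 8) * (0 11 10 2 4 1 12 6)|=10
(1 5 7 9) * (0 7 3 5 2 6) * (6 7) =[6, 2, 7, 5, 4, 3, 0, 9, 8, 1] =(0 6)(1 2 7 9)(3 5)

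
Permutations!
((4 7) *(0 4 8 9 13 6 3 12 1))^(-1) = (0 1 12 3 6 13 9 8 7 4)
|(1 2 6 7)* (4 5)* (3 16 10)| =12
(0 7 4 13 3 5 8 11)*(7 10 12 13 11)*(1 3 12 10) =[1, 3, 2, 5, 11, 8, 6, 4, 7, 9, 10, 0, 13, 12] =(0 1 3 5 8 7 4 11)(12 13)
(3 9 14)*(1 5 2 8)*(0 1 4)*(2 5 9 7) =[1, 9, 8, 7, 0, 5, 6, 2, 4, 14, 10, 11, 12, 13, 3] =(0 1 9 14 3 7 2 8 4)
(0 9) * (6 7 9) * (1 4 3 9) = (0 6 7 1 4 3 9) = [6, 4, 2, 9, 3, 5, 7, 1, 8, 0]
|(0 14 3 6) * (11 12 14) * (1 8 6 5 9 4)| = 11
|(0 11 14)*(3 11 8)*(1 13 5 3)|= 8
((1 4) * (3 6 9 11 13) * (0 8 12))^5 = (13)(0 12 8)(1 4)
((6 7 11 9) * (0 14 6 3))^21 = (14)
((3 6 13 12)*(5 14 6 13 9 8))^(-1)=(3 12 13)(5 8 9 6 14)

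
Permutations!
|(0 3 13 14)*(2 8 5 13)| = 7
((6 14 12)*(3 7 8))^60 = (14)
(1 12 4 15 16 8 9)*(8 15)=[0, 12, 2, 3, 8, 5, 6, 7, 9, 1, 10, 11, 4, 13, 14, 16, 15]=(1 12 4 8 9)(15 16)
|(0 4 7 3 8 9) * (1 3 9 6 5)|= 20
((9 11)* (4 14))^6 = ((4 14)(9 11))^6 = (14)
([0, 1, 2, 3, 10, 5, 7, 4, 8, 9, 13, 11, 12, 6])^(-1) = [0, 1, 2, 3, 7, 5, 13, 6, 8, 9, 4, 11, 12, 10]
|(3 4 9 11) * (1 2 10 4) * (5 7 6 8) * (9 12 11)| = |(1 2 10 4 12 11 3)(5 7 6 8)| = 28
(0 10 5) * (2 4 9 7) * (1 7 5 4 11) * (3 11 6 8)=(0 10 4 9 5)(1 7 2 6 8 3 11)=[10, 7, 6, 11, 9, 0, 8, 2, 3, 5, 4, 1]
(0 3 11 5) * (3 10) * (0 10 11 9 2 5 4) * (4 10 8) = (0 11 10 3 9 2 5 8 4) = [11, 1, 5, 9, 0, 8, 6, 7, 4, 2, 3, 10]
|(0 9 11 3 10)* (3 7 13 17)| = |(0 9 11 7 13 17 3 10)| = 8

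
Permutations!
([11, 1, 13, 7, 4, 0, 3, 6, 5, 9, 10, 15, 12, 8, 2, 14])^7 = [5, 1, 14, 7, 4, 8, 3, 6, 13, 9, 10, 0, 12, 2, 15, 11]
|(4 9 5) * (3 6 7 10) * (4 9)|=4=|(3 6 7 10)(5 9)|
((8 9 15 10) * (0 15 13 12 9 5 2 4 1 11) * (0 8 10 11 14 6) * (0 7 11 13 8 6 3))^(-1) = (0 3 14 1 4 2 5 8 9 12 13 15)(6 11 7)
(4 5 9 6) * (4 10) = (4 5 9 6 10) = [0, 1, 2, 3, 5, 9, 10, 7, 8, 6, 4]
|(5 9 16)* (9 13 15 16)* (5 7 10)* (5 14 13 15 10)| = |(5 15 16 7)(10 14 13)| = 12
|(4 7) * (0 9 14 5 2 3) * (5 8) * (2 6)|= 8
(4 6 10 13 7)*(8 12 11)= (4 6 10 13 7)(8 12 11)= [0, 1, 2, 3, 6, 5, 10, 4, 12, 9, 13, 8, 11, 7]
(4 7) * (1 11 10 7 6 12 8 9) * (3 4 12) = (1 11 10 7 12 8 9)(3 4 6) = [0, 11, 2, 4, 6, 5, 3, 12, 9, 1, 7, 10, 8]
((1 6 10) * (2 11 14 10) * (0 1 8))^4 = ((0 1 6 2 11 14 10 8))^4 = (0 11)(1 14)(2 8)(6 10)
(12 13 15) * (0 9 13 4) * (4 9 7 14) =(0 7 14 4)(9 13 15 12) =[7, 1, 2, 3, 0, 5, 6, 14, 8, 13, 10, 11, 9, 15, 4, 12]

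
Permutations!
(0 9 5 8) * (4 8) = [9, 1, 2, 3, 8, 4, 6, 7, 0, 5] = (0 9 5 4 8)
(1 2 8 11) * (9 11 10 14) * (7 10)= [0, 2, 8, 3, 4, 5, 6, 10, 7, 11, 14, 1, 12, 13, 9]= (1 2 8 7 10 14 9 11)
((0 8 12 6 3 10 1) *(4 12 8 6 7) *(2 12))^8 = (12)(0 10 6 1 3)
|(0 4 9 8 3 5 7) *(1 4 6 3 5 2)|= 10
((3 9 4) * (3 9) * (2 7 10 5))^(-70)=(2 10)(5 7)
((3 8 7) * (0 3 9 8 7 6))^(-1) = (0 6 8 9 7 3)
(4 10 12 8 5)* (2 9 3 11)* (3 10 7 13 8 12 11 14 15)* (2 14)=(2 9 10 11 14 15 3)(4 7 13 8 5)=[0, 1, 9, 2, 7, 4, 6, 13, 5, 10, 11, 14, 12, 8, 15, 3]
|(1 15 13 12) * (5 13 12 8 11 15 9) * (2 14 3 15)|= 11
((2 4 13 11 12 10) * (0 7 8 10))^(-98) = ((0 7 8 10 2 4 13 11 12))^(-98) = (0 7 8 10 2 4 13 11 12)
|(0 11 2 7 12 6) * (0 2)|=|(0 11)(2 7 12 6)|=4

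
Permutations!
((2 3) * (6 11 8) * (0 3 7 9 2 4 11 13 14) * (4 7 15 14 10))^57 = ((0 3 7 9 2 15 14)(4 11 8 6 13 10))^57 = (0 3 7 9 2 15 14)(4 6)(8 10)(11 13)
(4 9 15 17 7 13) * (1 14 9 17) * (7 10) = (1 14 9 15)(4 17 10 7 13) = [0, 14, 2, 3, 17, 5, 6, 13, 8, 15, 7, 11, 12, 4, 9, 1, 16, 10]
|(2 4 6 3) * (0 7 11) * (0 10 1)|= 20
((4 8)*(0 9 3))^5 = ((0 9 3)(4 8))^5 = (0 3 9)(4 8)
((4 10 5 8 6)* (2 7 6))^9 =((2 7 6 4 10 5 8))^9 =(2 6 10 8 7 4 5)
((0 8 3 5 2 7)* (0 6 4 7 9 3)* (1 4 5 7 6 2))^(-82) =(1 6)(2 3)(4 5)(7 9)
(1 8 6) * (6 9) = [0, 8, 2, 3, 4, 5, 1, 7, 9, 6] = (1 8 9 6)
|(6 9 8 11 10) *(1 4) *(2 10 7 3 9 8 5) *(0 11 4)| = |(0 11 7 3 9 5 2 10 6 8 4 1)| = 12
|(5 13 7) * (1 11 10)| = |(1 11 10)(5 13 7)| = 3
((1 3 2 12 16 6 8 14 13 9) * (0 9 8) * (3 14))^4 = (0 13 12 9 8 16 1 3 6 14 2)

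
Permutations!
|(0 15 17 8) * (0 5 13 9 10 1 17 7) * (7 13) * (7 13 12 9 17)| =|(0 15 12 9 10 1 7)(5 13 17 8)| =28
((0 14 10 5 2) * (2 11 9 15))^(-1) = (0 2 15 9 11 5 10 14)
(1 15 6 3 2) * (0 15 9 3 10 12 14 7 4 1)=(0 15 6 10 12 14 7 4 1 9 3 2)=[15, 9, 0, 2, 1, 5, 10, 4, 8, 3, 12, 11, 14, 13, 7, 6]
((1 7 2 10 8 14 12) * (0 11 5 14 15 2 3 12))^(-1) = (0 14 5 11)(1 12 3 7)(2 15 8 10)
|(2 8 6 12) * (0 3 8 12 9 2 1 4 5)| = 10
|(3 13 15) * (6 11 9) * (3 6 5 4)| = 8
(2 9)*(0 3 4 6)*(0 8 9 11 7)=(0 3 4 6 8 9 2 11 7)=[3, 1, 11, 4, 6, 5, 8, 0, 9, 2, 10, 7]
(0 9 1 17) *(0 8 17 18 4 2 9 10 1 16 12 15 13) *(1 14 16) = [10, 18, 9, 3, 2, 5, 6, 7, 17, 1, 14, 11, 15, 0, 16, 13, 12, 8, 4] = (0 10 14 16 12 15 13)(1 18 4 2 9)(8 17)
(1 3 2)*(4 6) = (1 3 2)(4 6) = [0, 3, 1, 2, 6, 5, 4]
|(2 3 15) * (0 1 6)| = 3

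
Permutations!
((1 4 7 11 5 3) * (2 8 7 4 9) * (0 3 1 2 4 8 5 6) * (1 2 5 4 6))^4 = ((0 3 5 2 4 8 7 11 1 9 6))^4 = (0 4 1 3 8 9 5 7 6 2 11)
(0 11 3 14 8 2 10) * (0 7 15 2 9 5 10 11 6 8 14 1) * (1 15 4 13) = (0 6 8 9 5 10 7 4 13 1)(2 11 3 15) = [6, 0, 11, 15, 13, 10, 8, 4, 9, 5, 7, 3, 12, 1, 14, 2]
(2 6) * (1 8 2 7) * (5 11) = (1 8 2 6 7)(5 11) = [0, 8, 6, 3, 4, 11, 7, 1, 2, 9, 10, 5]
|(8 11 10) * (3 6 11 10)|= 6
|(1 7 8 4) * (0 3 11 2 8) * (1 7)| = |(0 3 11 2 8 4 7)| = 7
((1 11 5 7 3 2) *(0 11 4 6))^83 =(0 5 3 1 6 11 7 2 4)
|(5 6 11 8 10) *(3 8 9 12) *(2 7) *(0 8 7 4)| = 12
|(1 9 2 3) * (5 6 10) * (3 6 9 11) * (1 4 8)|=|(1 11 3 4 8)(2 6 10 5 9)|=5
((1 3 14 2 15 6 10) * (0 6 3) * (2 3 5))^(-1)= (0 1 10 6)(2 5 15)(3 14)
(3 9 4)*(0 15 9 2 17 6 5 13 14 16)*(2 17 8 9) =(0 15 2 8 9 4 3 17 6 5 13 14 16) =[15, 1, 8, 17, 3, 13, 5, 7, 9, 4, 10, 11, 12, 14, 16, 2, 0, 6]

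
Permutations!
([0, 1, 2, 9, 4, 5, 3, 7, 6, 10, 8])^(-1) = [0, 1, 2, 6, 4, 5, 8, 7, 10, 3, 9]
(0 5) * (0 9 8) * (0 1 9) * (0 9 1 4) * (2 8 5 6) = (0 6 2 8 4)(5 9) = [6, 1, 8, 3, 0, 9, 2, 7, 4, 5]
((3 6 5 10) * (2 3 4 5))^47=(2 6 3)(4 10 5)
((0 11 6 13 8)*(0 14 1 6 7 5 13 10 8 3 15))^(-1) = ((0 11 7 5 13 3 15)(1 6 10 8 14))^(-1) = (0 15 3 13 5 7 11)(1 14 8 10 6)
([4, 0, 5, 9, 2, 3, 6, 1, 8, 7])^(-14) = [2, 4, 3, 7, 5, 9, 6, 0, 8, 1]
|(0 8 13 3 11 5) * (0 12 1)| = 8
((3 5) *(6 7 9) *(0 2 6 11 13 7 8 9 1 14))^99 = (0 14 1 7 13 11 9 8 6 2)(3 5) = ((0 2 6 8 9 11 13 7 1 14)(3 5))^99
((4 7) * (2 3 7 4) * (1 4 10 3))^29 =((1 4 10 3 7 2))^29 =(1 2 7 3 10 4)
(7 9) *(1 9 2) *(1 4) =[0, 9, 4, 3, 1, 5, 6, 2, 8, 7] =(1 9 7 2 4)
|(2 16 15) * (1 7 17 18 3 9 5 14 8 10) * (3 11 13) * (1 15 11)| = 44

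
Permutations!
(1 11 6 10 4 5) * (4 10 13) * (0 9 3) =[9, 11, 2, 0, 5, 1, 13, 7, 8, 3, 10, 6, 12, 4] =(0 9 3)(1 11 6 13 4 5)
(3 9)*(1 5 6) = [0, 5, 2, 9, 4, 6, 1, 7, 8, 3] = (1 5 6)(3 9)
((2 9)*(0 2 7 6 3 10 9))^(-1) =(0 2)(3 6 7 9 10)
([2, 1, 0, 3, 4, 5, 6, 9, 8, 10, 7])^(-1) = (0 2)(7 10 9)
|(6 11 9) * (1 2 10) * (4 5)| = 6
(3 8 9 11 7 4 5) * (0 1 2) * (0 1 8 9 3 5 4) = [8, 2, 1, 9, 4, 5, 6, 0, 3, 11, 10, 7] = (0 8 3 9 11 7)(1 2)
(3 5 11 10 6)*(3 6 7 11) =(3 5)(7 11 10) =[0, 1, 2, 5, 4, 3, 6, 11, 8, 9, 7, 10]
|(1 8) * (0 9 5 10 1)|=|(0 9 5 10 1 8)|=6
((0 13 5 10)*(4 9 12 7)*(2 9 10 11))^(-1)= (0 10 4 7 12 9 2 11 5 13)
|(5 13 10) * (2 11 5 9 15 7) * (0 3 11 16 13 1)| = |(0 3 11 5 1)(2 16 13 10 9 15 7)| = 35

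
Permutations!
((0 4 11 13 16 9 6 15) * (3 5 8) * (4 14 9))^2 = ((0 14 9 6 15)(3 5 8)(4 11 13 16))^2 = (0 9 15 14 6)(3 8 5)(4 13)(11 16)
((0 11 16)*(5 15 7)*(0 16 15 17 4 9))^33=(0 11 15 7 5 17 4 9)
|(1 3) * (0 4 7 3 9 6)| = |(0 4 7 3 1 9 6)| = 7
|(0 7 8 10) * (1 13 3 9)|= 4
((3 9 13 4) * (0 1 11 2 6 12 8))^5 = (0 12 2 1 8 6 11)(3 9 13 4)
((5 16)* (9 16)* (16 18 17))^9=(5 16 17 18 9)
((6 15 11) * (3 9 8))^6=((3 9 8)(6 15 11))^6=(15)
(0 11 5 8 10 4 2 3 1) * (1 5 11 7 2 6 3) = (11)(0 7 2 1)(3 5 8 10 4 6) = [7, 0, 1, 5, 6, 8, 3, 2, 10, 9, 4, 11]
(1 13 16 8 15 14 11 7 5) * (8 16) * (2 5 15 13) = (16)(1 2 5)(7 15 14 11)(8 13) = [0, 2, 5, 3, 4, 1, 6, 15, 13, 9, 10, 7, 12, 8, 11, 14, 16]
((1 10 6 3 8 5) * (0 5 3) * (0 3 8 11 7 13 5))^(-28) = ((1 10 6 3 11 7 13 5))^(-28) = (1 11)(3 5)(6 13)(7 10)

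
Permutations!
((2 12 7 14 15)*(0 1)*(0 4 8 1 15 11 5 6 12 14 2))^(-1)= (0 15)(1 8 4)(2 7 12 6 5 11 14)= ((0 15)(1 4 8)(2 14 11 5 6 12 7))^(-1)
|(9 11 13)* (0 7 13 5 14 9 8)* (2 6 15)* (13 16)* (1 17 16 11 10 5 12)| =36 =|(0 7 11 12 1 17 16 13 8)(2 6 15)(5 14 9 10)|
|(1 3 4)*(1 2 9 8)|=|(1 3 4 2 9 8)|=6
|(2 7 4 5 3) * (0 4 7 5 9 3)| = 6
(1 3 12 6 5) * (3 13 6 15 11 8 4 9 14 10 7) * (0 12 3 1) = [12, 13, 2, 3, 9, 0, 5, 1, 4, 14, 7, 8, 15, 6, 10, 11] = (0 12 15 11 8 4 9 14 10 7 1 13 6 5)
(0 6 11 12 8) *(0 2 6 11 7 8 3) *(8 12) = (0 11 8 2 6 7 12 3) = [11, 1, 6, 0, 4, 5, 7, 12, 2, 9, 10, 8, 3]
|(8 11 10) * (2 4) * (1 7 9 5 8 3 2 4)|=9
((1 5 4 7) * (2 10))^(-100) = ((1 5 4 7)(2 10))^(-100) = (10)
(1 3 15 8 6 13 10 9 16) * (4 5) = (1 3 15 8 6 13 10 9 16)(4 5) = [0, 3, 2, 15, 5, 4, 13, 7, 6, 16, 9, 11, 12, 10, 14, 8, 1]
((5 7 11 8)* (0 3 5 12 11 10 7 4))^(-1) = (0 4 5 3)(7 10)(8 11 12)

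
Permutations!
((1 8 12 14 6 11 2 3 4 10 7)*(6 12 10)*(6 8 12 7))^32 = ((1 12 14 7)(2 3 4 8 10 6 11))^32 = (14)(2 10 3 6 4 11 8)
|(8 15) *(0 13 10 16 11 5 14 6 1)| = |(0 13 10 16 11 5 14 6 1)(8 15)| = 18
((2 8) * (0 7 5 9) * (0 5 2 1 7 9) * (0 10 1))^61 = (0 7 5 8 1 9 2 10)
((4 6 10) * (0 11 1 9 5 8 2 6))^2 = (0 1 5 2 10)(4 11 9 8 6)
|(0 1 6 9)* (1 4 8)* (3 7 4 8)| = 15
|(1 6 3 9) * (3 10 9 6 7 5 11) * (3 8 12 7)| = 5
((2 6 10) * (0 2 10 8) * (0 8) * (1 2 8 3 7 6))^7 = (10)(0 3 6 8 7)(1 2)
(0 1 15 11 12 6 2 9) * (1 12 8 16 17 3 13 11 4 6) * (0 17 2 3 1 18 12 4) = [4, 15, 9, 13, 6, 5, 3, 7, 16, 17, 10, 8, 18, 11, 14, 0, 2, 1, 12] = (0 4 6 3 13 11 8 16 2 9 17 1 15)(12 18)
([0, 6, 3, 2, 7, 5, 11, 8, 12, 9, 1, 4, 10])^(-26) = [0, 12, 2, 3, 6, 5, 10, 11, 4, 9, 8, 1, 7]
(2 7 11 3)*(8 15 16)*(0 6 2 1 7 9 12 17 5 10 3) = (0 6 2 9 12 17 5 10 3 1 7 11)(8 15 16) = [6, 7, 9, 1, 4, 10, 2, 11, 15, 12, 3, 0, 17, 13, 14, 16, 8, 5]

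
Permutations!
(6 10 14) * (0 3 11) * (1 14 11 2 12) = [3, 14, 12, 2, 4, 5, 10, 7, 8, 9, 11, 0, 1, 13, 6] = (0 3 2 12 1 14 6 10 11)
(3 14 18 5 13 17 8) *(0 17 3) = (0 17 8)(3 14 18 5 13) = [17, 1, 2, 14, 4, 13, 6, 7, 0, 9, 10, 11, 12, 3, 18, 15, 16, 8, 5]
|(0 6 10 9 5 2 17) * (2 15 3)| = 9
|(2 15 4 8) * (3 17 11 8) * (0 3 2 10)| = |(0 3 17 11 8 10)(2 15 4)| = 6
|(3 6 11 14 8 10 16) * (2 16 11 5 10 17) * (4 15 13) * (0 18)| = 30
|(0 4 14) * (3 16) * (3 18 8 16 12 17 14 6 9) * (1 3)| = |(0 4 6 9 1 3 12 17 14)(8 16 18)| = 9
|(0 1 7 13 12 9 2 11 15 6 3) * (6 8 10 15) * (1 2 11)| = |(0 2 1 7 13 12 9 11 6 3)(8 10 15)| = 30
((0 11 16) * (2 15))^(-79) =(0 16 11)(2 15)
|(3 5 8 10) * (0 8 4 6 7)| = 8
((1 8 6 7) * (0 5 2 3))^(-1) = ((0 5 2 3)(1 8 6 7))^(-1) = (0 3 2 5)(1 7 6 8)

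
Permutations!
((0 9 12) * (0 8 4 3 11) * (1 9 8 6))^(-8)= (12)(0 4 11 8 3)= ((0 8 4 3 11)(1 9 12 6))^(-8)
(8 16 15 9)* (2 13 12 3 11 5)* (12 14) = (2 13 14 12 3 11 5)(8 16 15 9) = [0, 1, 13, 11, 4, 2, 6, 7, 16, 8, 10, 5, 3, 14, 12, 9, 15]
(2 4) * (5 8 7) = (2 4)(5 8 7) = [0, 1, 4, 3, 2, 8, 6, 5, 7]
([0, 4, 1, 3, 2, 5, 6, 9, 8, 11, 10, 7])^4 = [0, 4, 1, 3, 2, 5, 6, 9, 8, 11, 10, 7]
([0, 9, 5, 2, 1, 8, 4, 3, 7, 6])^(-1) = (1 4 6 9)(2 3 7 8 5)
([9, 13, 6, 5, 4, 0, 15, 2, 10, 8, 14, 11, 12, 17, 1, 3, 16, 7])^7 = [17, 3, 8, 1, 4, 13, 10, 9, 2, 7, 6, 11, 12, 5, 15, 14, 16, 0]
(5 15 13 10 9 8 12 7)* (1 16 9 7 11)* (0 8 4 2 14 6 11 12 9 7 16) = (0 8 9 4 2 14 6 11 1)(5 15 13 10 16 7) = [8, 0, 14, 3, 2, 15, 11, 5, 9, 4, 16, 1, 12, 10, 6, 13, 7]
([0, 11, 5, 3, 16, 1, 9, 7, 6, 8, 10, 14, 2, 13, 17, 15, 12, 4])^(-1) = (1 5 2 12 16 4 17 14 11)(6 8 9)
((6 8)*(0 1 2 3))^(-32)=((0 1 2 3)(6 8))^(-32)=(8)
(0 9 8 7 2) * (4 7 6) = (0 9 8 6 4 7 2) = [9, 1, 0, 3, 7, 5, 4, 2, 6, 8]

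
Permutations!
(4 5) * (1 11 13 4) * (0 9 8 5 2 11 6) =(0 9 8 5 1 6)(2 11 13 4) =[9, 6, 11, 3, 2, 1, 0, 7, 5, 8, 10, 13, 12, 4]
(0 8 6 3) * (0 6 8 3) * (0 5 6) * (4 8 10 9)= (0 3)(4 8 10 9)(5 6)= [3, 1, 2, 0, 8, 6, 5, 7, 10, 4, 9]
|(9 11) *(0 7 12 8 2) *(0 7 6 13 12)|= |(0 6 13 12 8 2 7)(9 11)|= 14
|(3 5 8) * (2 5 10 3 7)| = 4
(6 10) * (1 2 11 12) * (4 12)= (1 2 11 4 12)(6 10)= [0, 2, 11, 3, 12, 5, 10, 7, 8, 9, 6, 4, 1]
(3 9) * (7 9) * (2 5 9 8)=[0, 1, 5, 7, 4, 9, 6, 8, 2, 3]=(2 5 9 3 7 8)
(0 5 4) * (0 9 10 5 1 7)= (0 1 7)(4 9 10 5)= [1, 7, 2, 3, 9, 4, 6, 0, 8, 10, 5]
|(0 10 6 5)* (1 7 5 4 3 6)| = |(0 10 1 7 5)(3 6 4)| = 15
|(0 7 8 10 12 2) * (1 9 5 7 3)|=|(0 3 1 9 5 7 8 10 12 2)|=10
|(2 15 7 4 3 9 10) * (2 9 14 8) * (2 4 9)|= |(2 15 7 9 10)(3 14 8 4)|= 20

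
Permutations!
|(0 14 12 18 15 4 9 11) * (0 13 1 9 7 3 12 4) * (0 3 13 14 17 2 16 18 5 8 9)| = 17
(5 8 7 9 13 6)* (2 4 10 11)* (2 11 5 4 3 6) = (2 3 6 4 10 5 8 7 9 13) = [0, 1, 3, 6, 10, 8, 4, 9, 7, 13, 5, 11, 12, 2]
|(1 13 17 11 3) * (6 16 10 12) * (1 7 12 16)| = 8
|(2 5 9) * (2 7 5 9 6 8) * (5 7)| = 5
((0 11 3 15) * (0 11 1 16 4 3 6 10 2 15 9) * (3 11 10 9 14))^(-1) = (0 9 6 11 4 16 1)(2 10 15)(3 14)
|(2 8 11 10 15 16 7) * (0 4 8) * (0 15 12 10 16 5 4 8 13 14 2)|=30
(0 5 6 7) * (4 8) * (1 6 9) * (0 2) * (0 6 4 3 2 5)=(1 4 8 3 2 6 7 5 9)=[0, 4, 6, 2, 8, 9, 7, 5, 3, 1]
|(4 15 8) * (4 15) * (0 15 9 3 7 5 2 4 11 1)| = |(0 15 8 9 3 7 5 2 4 11 1)| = 11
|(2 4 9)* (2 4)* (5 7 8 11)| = |(4 9)(5 7 8 11)| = 4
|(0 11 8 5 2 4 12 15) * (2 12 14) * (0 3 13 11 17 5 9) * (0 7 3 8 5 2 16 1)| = |(0 17 2 4 14 16 1)(3 13 11 5 12 15 8 9 7)| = 63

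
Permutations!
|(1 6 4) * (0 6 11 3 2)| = 7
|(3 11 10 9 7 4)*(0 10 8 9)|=|(0 10)(3 11 8 9 7 4)|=6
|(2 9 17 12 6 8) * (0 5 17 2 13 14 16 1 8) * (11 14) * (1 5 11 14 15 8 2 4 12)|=15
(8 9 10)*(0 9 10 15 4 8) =(0 9 15 4 8 10) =[9, 1, 2, 3, 8, 5, 6, 7, 10, 15, 0, 11, 12, 13, 14, 4]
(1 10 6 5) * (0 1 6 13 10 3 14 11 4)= (0 1 3 14 11 4)(5 6)(10 13)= [1, 3, 2, 14, 0, 6, 5, 7, 8, 9, 13, 4, 12, 10, 11]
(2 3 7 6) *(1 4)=[0, 4, 3, 7, 1, 5, 2, 6]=(1 4)(2 3 7 6)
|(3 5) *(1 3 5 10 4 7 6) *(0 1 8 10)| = |(0 1 3)(4 7 6 8 10)| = 15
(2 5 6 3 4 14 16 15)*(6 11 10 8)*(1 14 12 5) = (1 14 16 15 2)(3 4 12 5 11 10 8 6) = [0, 14, 1, 4, 12, 11, 3, 7, 6, 9, 8, 10, 5, 13, 16, 2, 15]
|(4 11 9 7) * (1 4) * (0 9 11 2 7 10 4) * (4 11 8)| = 9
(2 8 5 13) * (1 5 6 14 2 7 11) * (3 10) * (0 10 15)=(0 10 3 15)(1 5 13 7 11)(2 8 6 14)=[10, 5, 8, 15, 4, 13, 14, 11, 6, 9, 3, 1, 12, 7, 2, 0]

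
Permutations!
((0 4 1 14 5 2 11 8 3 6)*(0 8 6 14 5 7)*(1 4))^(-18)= (0 5 11 8 14)(1 2 6 3 7)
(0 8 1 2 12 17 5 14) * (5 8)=(0 5 14)(1 2 12 17 8)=[5, 2, 12, 3, 4, 14, 6, 7, 1, 9, 10, 11, 17, 13, 0, 15, 16, 8]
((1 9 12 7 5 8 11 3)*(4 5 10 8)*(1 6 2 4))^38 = (1 12 10 11 6 4)(2 5 9 7 8 3)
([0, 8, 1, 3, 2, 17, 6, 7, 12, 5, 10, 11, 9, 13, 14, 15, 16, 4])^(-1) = (1 2 4 17 5 9 12 8)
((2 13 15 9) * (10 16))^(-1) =((2 13 15 9)(10 16))^(-1) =(2 9 15 13)(10 16)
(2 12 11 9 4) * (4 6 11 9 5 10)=(2 12 9 6 11 5 10 4)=[0, 1, 12, 3, 2, 10, 11, 7, 8, 6, 4, 5, 9]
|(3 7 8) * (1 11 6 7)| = 6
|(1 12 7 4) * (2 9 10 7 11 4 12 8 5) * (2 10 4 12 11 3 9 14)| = 10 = |(1 8 5 10 7 11 12 3 9 4)(2 14)|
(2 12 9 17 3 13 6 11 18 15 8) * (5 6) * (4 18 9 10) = [0, 1, 12, 13, 18, 6, 11, 7, 2, 17, 4, 9, 10, 5, 14, 8, 16, 3, 15] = (2 12 10 4 18 15 8)(3 13 5 6 11 9 17)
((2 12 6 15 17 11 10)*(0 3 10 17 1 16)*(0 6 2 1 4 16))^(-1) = (0 1 10 3)(2 12)(4 15 6 16)(11 17)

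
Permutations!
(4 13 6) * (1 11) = (1 11)(4 13 6) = [0, 11, 2, 3, 13, 5, 4, 7, 8, 9, 10, 1, 12, 6]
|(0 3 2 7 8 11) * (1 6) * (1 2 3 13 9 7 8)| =|(0 13 9 7 1 6 2 8 11)| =9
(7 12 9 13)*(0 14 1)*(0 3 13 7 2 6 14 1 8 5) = [1, 3, 6, 13, 4, 0, 14, 12, 5, 7, 10, 11, 9, 2, 8] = (0 1 3 13 2 6 14 8 5)(7 12 9)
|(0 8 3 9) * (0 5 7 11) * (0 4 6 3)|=|(0 8)(3 9 5 7 11 4 6)|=14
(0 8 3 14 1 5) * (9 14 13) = (0 8 3 13 9 14 1 5) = [8, 5, 2, 13, 4, 0, 6, 7, 3, 14, 10, 11, 12, 9, 1]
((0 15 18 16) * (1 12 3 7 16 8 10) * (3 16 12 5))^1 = ((0 15 18 8 10 1 5 3 7 12 16))^1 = (0 15 18 8 10 1 5 3 7 12 16)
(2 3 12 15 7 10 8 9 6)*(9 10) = [0, 1, 3, 12, 4, 5, 2, 9, 10, 6, 8, 11, 15, 13, 14, 7] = (2 3 12 15 7 9 6)(8 10)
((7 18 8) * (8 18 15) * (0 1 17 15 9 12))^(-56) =((18)(0 1 17 15 8 7 9 12))^(-56) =(18)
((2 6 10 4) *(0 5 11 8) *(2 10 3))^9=(0 5 11 8)(4 10)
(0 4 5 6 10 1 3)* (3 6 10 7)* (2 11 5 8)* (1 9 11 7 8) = (0 4 1 6 8 2 7 3)(5 10 9 11) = [4, 6, 7, 0, 1, 10, 8, 3, 2, 11, 9, 5]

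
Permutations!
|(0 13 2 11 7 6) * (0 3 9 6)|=15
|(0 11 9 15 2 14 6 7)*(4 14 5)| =10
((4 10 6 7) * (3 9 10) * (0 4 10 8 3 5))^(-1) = (0 5 4)(3 8 9)(6 10 7)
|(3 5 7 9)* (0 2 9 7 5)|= 4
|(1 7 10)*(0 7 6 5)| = |(0 7 10 1 6 5)| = 6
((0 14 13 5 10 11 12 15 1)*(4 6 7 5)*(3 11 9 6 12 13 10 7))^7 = ((0 14 10 9 6 3 11 13 4 12 15 1)(5 7))^7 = (0 13 10 12 6 1 11 14 4 9 15 3)(5 7)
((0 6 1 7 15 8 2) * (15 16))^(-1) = ((0 6 1 7 16 15 8 2))^(-1) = (0 2 8 15 16 7 1 6)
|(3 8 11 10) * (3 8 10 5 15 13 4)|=|(3 10 8 11 5 15 13 4)|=8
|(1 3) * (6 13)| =|(1 3)(6 13)| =2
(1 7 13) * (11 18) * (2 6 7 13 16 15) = [0, 13, 6, 3, 4, 5, 7, 16, 8, 9, 10, 18, 12, 1, 14, 2, 15, 17, 11] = (1 13)(2 6 7 16 15)(11 18)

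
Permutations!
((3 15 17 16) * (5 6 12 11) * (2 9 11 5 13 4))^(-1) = (2 4 13 11 9)(3 16 17 15)(5 12 6)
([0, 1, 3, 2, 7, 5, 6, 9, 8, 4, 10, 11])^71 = [0, 1, 3, 2, 9, 5, 6, 4, 8, 7, 10, 11]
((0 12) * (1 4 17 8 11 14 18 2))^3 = ((0 12)(1 4 17 8 11 14 18 2))^3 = (0 12)(1 8 18 4 11 2 17 14)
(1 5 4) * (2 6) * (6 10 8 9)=(1 5 4)(2 10 8 9 6)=[0, 5, 10, 3, 1, 4, 2, 7, 9, 6, 8]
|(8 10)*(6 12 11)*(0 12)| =|(0 12 11 6)(8 10)| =4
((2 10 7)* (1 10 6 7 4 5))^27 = (1 5 4 10)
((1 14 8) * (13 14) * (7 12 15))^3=((1 13 14 8)(7 12 15))^3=(15)(1 8 14 13)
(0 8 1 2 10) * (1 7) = (0 8 7 1 2 10) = [8, 2, 10, 3, 4, 5, 6, 1, 7, 9, 0]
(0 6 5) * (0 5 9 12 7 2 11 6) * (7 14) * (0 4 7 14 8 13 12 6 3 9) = (14)(0 4 7 2 11 3 9 6)(8 13 12) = [4, 1, 11, 9, 7, 5, 0, 2, 13, 6, 10, 3, 8, 12, 14]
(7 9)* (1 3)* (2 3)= (1 2 3)(7 9)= [0, 2, 3, 1, 4, 5, 6, 9, 8, 7]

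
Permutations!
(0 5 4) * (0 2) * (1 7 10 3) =(0 5 4 2)(1 7 10 3) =[5, 7, 0, 1, 2, 4, 6, 10, 8, 9, 3]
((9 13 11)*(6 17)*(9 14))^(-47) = (6 17)(9 13 11 14)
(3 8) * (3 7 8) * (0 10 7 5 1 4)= (0 10 7 8 5 1 4)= [10, 4, 2, 3, 0, 1, 6, 8, 5, 9, 7]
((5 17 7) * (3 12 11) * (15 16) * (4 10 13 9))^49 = (3 12 11)(4 10 13 9)(5 17 7)(15 16)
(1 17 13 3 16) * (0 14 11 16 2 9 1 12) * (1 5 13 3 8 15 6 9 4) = (0 14 11 16 12)(1 17 3 2 4)(5 13 8 15 6 9) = [14, 17, 4, 2, 1, 13, 9, 7, 15, 5, 10, 16, 0, 8, 11, 6, 12, 3]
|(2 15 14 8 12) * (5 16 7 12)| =8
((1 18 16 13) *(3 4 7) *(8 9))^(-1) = ((1 18 16 13)(3 4 7)(8 9))^(-1) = (1 13 16 18)(3 7 4)(8 9)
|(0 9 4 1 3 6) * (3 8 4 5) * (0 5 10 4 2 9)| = |(1 8 2 9 10 4)(3 6 5)| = 6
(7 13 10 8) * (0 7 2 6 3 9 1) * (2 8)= [7, 0, 6, 9, 4, 5, 3, 13, 8, 1, 2, 11, 12, 10]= (0 7 13 10 2 6 3 9 1)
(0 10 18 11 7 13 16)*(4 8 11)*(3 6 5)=(0 10 18 4 8 11 7 13 16)(3 6 5)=[10, 1, 2, 6, 8, 3, 5, 13, 11, 9, 18, 7, 12, 16, 14, 15, 0, 17, 4]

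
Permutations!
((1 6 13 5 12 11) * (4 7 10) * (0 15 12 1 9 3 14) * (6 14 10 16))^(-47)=(0 1 13 16 4 3 11 15 14 5 6 7 10 9 12)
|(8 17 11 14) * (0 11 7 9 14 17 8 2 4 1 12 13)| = 11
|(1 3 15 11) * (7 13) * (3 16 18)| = 6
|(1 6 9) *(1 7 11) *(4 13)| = 10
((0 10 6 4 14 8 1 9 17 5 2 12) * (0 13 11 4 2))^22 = (0 14 6 1 12 17 11)(2 9 13 5 4 10 8)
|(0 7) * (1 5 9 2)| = |(0 7)(1 5 9 2)| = 4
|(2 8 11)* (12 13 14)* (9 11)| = |(2 8 9 11)(12 13 14)| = 12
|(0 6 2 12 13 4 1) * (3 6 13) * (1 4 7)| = |(0 13 7 1)(2 12 3 6)| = 4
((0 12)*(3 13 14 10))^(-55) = ((0 12)(3 13 14 10))^(-55) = (0 12)(3 13 14 10)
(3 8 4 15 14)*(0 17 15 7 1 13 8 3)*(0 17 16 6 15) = (0 16 6 15 14 17)(1 13 8 4 7) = [16, 13, 2, 3, 7, 5, 15, 1, 4, 9, 10, 11, 12, 8, 17, 14, 6, 0]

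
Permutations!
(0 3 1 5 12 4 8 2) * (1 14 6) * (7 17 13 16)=(0 3 14 6 1 5 12 4 8 2)(7 17 13 16)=[3, 5, 0, 14, 8, 12, 1, 17, 2, 9, 10, 11, 4, 16, 6, 15, 7, 13]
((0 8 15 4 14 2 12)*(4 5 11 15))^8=((0 8 4 14 2 12)(5 11 15))^8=(0 4 2)(5 15 11)(8 14 12)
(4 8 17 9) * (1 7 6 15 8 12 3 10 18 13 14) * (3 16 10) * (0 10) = (0 10 18 13 14 1 7 6 15 8 17 9 4 12 16) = [10, 7, 2, 3, 12, 5, 15, 6, 17, 4, 18, 11, 16, 14, 1, 8, 0, 9, 13]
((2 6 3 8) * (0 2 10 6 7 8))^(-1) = (0 3 6 10 8 7 2)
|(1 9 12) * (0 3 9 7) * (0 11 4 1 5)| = 20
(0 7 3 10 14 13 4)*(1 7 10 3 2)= (0 10 14 13 4)(1 7 2)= [10, 7, 1, 3, 0, 5, 6, 2, 8, 9, 14, 11, 12, 4, 13]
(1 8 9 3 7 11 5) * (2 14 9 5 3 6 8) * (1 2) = (2 14 9 6 8 5)(3 7 11) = [0, 1, 14, 7, 4, 2, 8, 11, 5, 6, 10, 3, 12, 13, 9]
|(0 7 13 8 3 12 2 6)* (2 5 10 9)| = |(0 7 13 8 3 12 5 10 9 2 6)| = 11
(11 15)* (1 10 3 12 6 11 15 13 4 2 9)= (15)(1 10 3 12 6 11 13 4 2 9)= [0, 10, 9, 12, 2, 5, 11, 7, 8, 1, 3, 13, 6, 4, 14, 15]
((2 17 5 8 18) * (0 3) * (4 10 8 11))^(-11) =(0 3)(2 10 5 18 4 17 8 11)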